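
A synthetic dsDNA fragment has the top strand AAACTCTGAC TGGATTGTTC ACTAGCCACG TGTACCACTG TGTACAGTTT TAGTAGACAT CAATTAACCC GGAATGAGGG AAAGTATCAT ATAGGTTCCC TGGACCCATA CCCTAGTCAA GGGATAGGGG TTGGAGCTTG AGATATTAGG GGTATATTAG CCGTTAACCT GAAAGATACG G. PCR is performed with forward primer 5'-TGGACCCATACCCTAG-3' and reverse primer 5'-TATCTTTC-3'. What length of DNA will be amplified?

78 bp

Scanning the template, TGGACCCATACCCTAG occurs at positions 101–116; this primer anneals to the bottom strand there with its 3' end pointing downstream.
Reverse complement of the reverse primer: GAAAGATA. This occurs on the top strand at positions 171–178.
Amplicon spans positions 101–178: 78 bp.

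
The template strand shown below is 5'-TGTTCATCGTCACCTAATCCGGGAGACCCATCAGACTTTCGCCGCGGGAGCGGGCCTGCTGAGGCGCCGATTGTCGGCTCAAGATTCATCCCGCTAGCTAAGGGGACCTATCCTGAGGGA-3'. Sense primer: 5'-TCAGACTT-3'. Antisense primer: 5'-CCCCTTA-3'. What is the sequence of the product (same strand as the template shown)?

5'-TCAGACTTTCGCCGCGGGAGCGGGCCTGCTGAGGCGCCGATTGTCGGCTCAAGATTCATCCCGCTAGCTAAGGGG-3'

The forward primer matches the template at positions 31–38.
Reverse complement of the reverse primer: TAAGGGG. This occurs on the top strand at positions 99–105.
The product is the template from position 31 through 105 (75 bp).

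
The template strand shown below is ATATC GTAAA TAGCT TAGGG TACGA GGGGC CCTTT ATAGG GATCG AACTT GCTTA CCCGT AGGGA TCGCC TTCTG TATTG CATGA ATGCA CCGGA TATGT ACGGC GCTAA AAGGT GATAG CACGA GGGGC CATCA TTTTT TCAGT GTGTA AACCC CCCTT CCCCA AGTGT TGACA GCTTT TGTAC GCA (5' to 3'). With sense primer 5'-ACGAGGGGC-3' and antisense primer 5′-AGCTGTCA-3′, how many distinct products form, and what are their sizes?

Two products: 157 bp, 57 bp

The forward primer ACGAGGGGC matches the top strand at positions 22–30, 122–130.
The reverse primer's reverse complement is TGACAGCT, matching at positions 171–178.
Each forward site pairs with the reverse site to give a product ending at position 178: sizes 157, 57 bp.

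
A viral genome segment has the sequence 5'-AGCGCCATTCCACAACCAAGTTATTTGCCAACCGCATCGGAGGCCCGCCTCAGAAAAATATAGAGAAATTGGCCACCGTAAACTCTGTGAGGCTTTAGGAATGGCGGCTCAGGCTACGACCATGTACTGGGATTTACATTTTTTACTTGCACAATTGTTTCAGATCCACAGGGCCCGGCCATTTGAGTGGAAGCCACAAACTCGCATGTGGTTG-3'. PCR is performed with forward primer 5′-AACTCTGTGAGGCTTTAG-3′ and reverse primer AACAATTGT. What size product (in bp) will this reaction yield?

The forward primer matches the template at positions 81–98.
Reverse complement of the reverse primer: ACAATTGTT. This occurs on the top strand at positions 151–159.
Amplicon spans positions 81–159: 79 bp.

79 bp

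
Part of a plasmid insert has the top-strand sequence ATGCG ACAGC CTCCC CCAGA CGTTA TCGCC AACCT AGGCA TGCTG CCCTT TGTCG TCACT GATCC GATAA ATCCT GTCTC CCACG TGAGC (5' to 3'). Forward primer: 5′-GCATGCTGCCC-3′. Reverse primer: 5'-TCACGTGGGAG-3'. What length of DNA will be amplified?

The forward primer matches the template at positions 38–48.
Taking the reverse complement of TCACGTGGGAG gives CTCCCACGTGA, found at positions 78–88 on the template; the primer anneals here to the top strand with its 3' end pointing upstream.
Amplicon spans positions 38–88: 51 bp.

51 bp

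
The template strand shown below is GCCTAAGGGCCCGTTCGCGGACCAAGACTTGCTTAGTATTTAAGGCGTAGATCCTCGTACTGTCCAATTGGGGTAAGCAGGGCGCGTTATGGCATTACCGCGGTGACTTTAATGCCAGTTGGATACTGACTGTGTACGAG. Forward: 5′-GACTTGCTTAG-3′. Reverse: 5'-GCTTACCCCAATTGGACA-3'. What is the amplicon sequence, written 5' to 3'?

5'-GACTTGCTTAGTATTTAAGGCGTAGATCCTCGTACTGTCCAATTGGGGTAAGC-3'

Forward primer GACTTGCTTAG is found on the top strand at positions 26–36.
The reverse primer's reverse complement is TGTCCAATTGGGGTAAGC, which matches the template at positions 61–78.
The product is the template from position 26 through 78 (53 bp).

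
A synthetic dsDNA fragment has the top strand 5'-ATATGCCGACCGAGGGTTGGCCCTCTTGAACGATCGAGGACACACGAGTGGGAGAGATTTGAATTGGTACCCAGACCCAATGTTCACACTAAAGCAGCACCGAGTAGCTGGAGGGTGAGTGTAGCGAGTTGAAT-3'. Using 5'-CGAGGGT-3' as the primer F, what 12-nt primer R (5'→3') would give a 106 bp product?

5'-ACCCTCCAGCTA-3'

The forward primer binds at positions 11–17, so a 106 bp product ends at position 11 + 106 − 1 = 116.
The reverse primer anneals to the top strand over positions 105–116, i.e. to TAGCTGGAGGGT.
Its sequence written 5'→3' is the reverse complement: ACCCTCCAGCTA.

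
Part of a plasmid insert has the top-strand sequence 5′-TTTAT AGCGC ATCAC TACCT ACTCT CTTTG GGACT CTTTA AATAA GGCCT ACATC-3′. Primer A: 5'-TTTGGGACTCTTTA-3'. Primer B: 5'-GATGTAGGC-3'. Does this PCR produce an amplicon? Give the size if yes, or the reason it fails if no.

Primer A (TTTGGGACTCTTTA) matches the top strand at positions 27–40; it acts as a forward primer.
Primer B's reverse complement is GCCTACATC, matching the top strand at positions 47–55; it acts as a reverse primer.
The 3' ends face each other across positions 27–55, giving a 29 bp product.

Yes — a 29 bp product.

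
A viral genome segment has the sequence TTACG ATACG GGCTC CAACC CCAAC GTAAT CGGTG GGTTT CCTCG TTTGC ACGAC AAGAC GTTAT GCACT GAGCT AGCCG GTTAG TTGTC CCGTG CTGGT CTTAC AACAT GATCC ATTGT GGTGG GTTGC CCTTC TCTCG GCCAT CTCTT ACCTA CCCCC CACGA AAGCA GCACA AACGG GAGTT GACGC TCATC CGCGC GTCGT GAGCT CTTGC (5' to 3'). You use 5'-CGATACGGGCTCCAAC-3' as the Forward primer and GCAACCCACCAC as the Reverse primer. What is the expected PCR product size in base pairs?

The forward primer matches the template at positions 4–19.
Taking the reverse complement of GCAACCCACCAC gives GTGGTGGGTTGC, found at positions 119–130 on the template; the primer anneals here to the top strand with its 3' end pointing upstream.
Product length = (reverse-primer end) − (forward-primer start) + 1 = 130 − 4 + 1 = 127 bp.

127 bp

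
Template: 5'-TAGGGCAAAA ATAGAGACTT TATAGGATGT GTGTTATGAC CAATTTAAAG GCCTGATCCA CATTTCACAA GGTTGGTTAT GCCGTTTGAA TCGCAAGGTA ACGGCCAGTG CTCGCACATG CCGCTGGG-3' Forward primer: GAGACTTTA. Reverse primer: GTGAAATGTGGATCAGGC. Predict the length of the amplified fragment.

55 bp

Forward primer GAGACTTTA is found on the top strand at positions 14–22.
Taking the reverse complement of GTGAAATGTGGATCAGGC gives GCCTGATCCACATTTCAC, found at positions 51–68 on the template; the primer anneals here to the top strand with its 3' end pointing upstream.
Amplicon spans positions 14–68: 55 bp.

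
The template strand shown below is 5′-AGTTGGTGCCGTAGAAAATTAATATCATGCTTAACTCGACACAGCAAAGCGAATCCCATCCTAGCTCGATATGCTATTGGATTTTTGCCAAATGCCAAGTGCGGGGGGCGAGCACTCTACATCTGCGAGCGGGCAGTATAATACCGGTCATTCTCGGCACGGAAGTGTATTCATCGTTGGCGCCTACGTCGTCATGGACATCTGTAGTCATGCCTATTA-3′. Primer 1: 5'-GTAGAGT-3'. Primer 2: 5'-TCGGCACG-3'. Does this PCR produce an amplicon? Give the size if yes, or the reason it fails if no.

Primer 1 (GTAGAGT) has reverse complement ACTCTAC, which matches the top strand at positions 114–120; primer 1 anneals to the top strand there with its 3' end pointing upstream toward position 114.
Primer 2 (TCGGCACG) matches the top strand directly at positions 154–161; it anneals to the bottom strand with its 3' end pointing downstream toward position 161.
The 3' ends diverge (primer 1 extends toward position 1, primer 2 toward position 219), so the primers never converge on a shared product.

No product — the primers' 3' ends point away from each other.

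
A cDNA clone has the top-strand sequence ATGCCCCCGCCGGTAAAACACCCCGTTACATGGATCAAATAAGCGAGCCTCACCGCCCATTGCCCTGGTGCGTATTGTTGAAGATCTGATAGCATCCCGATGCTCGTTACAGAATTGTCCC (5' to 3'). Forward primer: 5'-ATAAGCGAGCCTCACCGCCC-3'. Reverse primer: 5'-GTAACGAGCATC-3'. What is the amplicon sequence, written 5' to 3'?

Scanning the template, ATAAGCGAGCCTCACCGCCC occurs at positions 39–58; this primer anneals to the bottom strand there with its 3' end pointing downstream.
Reverse complement of the reverse primer: GATGCTCGTTAC. This occurs on the top strand at positions 99–110.
The product is the template from position 39 through 110 (72 bp).

5'-ATAAGCGAGCCTCACCGCCCATTGCCCTGGTGCGTATTGTTGAAGATCTGATAGCATCCCGATGCTCGTTAC-3'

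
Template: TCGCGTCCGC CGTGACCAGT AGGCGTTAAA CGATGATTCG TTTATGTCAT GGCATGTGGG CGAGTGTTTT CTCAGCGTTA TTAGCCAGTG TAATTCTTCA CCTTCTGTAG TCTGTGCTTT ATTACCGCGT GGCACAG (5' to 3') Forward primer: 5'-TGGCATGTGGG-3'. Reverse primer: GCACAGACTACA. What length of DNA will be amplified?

The forward primer matches the template at positions 50–60.
The reverse primer's reverse complement is TGTAGTCTGTGC, which matches the template at positions 106–117.
The product runs from position 50 to position 117, so its length is 117 − 50 + 1 = 68 bp.

68 bp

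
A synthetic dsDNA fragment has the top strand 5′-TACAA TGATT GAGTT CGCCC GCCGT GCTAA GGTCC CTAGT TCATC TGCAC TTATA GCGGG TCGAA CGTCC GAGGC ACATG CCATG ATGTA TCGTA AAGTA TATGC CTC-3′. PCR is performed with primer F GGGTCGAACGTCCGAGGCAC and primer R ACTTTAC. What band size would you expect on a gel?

42 bp

The forward primer matches the template at positions 58–77.
The reverse primer's reverse complement is GTAAAGT, which matches the template at positions 93–99.
The product runs from position 58 to position 99, so its length is 99 − 58 + 1 = 42 bp.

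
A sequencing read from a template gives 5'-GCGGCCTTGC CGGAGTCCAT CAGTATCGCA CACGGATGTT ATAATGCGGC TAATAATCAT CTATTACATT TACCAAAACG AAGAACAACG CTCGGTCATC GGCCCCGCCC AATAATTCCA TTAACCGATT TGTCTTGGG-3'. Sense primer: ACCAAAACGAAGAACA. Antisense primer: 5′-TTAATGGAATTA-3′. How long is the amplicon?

Scanning the template, ACCAAAACGAAGAACA occurs at positions 72–87; this primer anneals to the bottom strand there with its 3' end pointing downstream.
Reverse complement of the reverse primer: TAATTCCATTAA. This occurs on the top strand at positions 113–124.
Product length = (reverse-primer end) − (forward-primer start) + 1 = 124 − 72 + 1 = 53 bp.

53 bp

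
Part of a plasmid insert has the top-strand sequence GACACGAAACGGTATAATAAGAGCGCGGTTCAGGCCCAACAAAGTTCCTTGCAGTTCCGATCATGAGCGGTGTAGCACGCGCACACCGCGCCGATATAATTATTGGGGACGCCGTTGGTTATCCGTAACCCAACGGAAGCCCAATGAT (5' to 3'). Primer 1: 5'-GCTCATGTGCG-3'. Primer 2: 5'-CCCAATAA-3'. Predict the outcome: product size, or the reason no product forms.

No product — primer 1 has no binding site in the template.

Primer 1 (GCTCATGTGCG) does not match the top strand, and its reverse complement CGCACATGAGC does not match either.
With no annealing site for primer 1, no amplification occurs.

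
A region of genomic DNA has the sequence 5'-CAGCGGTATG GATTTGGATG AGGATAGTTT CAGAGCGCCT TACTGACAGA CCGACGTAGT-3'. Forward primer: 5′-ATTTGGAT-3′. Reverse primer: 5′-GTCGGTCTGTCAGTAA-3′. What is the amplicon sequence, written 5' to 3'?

5'-ATTTGGATGAGGATAGTTTCAGAGCGCCTTACTGACAGACCGAC-3'

Scanning the template, ATTTGGAT occurs at positions 12–19; this primer anneals to the bottom strand there with its 3' end pointing downstream.
Taking the reverse complement of GTCGGTCTGTCAGTAA gives TTACTGACAGACCGAC, found at positions 40–55 on the template; the primer anneals here to the top strand with its 3' end pointing upstream.
The product is the template from position 12 through 55 (44 bp).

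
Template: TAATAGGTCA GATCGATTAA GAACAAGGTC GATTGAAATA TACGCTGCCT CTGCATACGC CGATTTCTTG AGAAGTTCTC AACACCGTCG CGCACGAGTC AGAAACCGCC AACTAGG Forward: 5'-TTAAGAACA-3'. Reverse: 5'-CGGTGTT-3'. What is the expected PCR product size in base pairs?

Forward primer TTAAGAACA is found on the top strand at positions 17–25.
The reverse primer's reverse complement is AACACCG, which matches the template at positions 81–87.
Product length = (reverse-primer end) − (forward-primer start) + 1 = 87 − 17 + 1 = 71 bp.

71 bp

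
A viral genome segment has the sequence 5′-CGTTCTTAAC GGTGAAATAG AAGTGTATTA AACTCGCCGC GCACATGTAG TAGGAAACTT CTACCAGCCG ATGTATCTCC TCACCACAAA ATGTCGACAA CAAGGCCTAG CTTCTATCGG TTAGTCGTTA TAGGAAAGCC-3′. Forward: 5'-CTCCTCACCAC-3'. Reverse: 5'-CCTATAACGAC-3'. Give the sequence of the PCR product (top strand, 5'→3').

5'-CTCCTCACCACAAAATGTCGACAACAAGGCCTAGCTTCTATCGGTTAGTCGTTATAGG-3'

Scanning the template, CTCCTCACCAC occurs at positions 77–87; this primer anneals to the bottom strand there with its 3' end pointing downstream.
Reverse complement of the reverse primer: GTCGTTATAGG. This occurs on the top strand at positions 124–134.
The product is the template from position 77 through 134 (58 bp).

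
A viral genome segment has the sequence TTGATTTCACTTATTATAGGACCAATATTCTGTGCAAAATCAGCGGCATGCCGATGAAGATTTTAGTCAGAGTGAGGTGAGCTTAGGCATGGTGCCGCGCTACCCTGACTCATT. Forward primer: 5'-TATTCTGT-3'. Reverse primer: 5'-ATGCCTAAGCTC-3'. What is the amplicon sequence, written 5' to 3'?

5'-TATTCTGTGCAAAATCAGCGGCATGCCGATGAAGATTTTAGTCAGAGTGAGGTGAGCTTAGGCAT-3'

Scanning the template, TATTCTGT occurs at positions 26–33; this primer anneals to the bottom strand there with its 3' end pointing downstream.
Reverse complement of the reverse primer: GAGCTTAGGCAT. This occurs on the top strand at positions 79–90.
The product is the template from position 26 through 90 (65 bp).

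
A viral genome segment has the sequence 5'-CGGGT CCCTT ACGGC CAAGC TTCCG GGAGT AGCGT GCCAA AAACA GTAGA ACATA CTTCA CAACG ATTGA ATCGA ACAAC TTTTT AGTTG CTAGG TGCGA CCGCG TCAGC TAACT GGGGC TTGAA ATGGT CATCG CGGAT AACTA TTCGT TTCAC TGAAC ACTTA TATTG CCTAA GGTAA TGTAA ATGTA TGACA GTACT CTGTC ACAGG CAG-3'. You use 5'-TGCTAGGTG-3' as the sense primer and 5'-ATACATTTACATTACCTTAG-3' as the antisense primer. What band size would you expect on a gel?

Scanning the template, TGCTAGGTG occurs at positions 89–97; this primer anneals to the bottom strand there with its 3' end pointing downstream.
The reverse primer's reverse complement is CTAAGGTAATGTAAATGTAT, which matches the template at positions 172–191.
Product length = (reverse-primer end) − (forward-primer start) + 1 = 191 − 89 + 1 = 103 bp.

103 bp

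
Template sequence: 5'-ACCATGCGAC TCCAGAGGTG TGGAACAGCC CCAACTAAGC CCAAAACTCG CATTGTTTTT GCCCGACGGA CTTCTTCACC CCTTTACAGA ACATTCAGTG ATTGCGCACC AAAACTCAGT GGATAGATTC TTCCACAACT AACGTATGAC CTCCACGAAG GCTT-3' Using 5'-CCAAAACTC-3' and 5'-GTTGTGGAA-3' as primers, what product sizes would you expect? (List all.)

The forward primer CCAAAACTC matches the top strand at positions 41–49, 109–117.
The reverse primer's reverse complement is TTCCACAAC, matching at positions 131–139.
Each forward site pairs with the reverse site to give a product ending at position 139: sizes 99, 31 bp.

99 bp, 31 bp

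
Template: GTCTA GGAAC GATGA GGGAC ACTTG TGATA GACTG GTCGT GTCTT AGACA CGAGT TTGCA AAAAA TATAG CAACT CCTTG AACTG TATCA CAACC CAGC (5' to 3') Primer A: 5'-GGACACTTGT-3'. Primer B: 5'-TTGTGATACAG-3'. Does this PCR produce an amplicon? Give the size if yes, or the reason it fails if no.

Primer A (GGACACTTGT) matches the top strand at positions 17–26; it acts as a forward primer.
Primer B's reverse complement is CTGTATCACAA, matching the top strand at positions 83–93; it acts as a reverse primer.
The 3' ends face each other across positions 17–93, giving a 77 bp product.

Yes — a 77 bp product.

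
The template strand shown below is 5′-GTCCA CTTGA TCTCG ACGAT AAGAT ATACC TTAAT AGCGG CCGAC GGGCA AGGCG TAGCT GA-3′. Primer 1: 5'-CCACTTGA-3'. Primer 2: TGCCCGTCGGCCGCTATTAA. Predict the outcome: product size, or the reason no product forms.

Primer 1 (CCACTTGA) matches the top strand at positions 3–10; it acts as a forward primer.
Primer 2's reverse complement is TTAATAGCGGCCGACGGGCA, matching the top strand at positions 31–50; it acts as a reverse primer.
The 3' ends face each other across positions 3–50, giving a 48 bp product.

Yes — a 48 bp product.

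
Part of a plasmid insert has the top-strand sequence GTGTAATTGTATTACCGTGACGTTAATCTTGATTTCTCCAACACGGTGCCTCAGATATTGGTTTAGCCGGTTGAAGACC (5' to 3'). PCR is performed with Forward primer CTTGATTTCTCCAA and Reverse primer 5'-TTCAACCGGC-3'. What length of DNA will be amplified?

Forward primer CTTGATTTCTCCAA is found on the top strand at positions 28–41.
Reverse complement of the reverse primer: GCCGGTTGAA. This occurs on the top strand at positions 66–75.
Amplicon spans positions 28–75: 48 bp.

48 bp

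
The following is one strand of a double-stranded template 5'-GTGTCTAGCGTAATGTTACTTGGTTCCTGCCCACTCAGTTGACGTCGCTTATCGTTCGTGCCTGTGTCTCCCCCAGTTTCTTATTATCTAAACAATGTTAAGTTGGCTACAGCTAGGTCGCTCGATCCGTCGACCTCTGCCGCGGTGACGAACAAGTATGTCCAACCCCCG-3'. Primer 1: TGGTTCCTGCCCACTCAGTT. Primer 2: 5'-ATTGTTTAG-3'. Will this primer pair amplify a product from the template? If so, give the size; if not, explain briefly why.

Yes — a 76 bp product.

Primer 1 (TGGTTCCTGCCCACTCAGTT) matches the top strand at positions 21–40; it acts as a forward primer.
Primer 2's reverse complement is CTAAACAAT, matching the top strand at positions 88–96; it acts as a reverse primer.
The 3' ends face each other across positions 21–96, giving a 76 bp product.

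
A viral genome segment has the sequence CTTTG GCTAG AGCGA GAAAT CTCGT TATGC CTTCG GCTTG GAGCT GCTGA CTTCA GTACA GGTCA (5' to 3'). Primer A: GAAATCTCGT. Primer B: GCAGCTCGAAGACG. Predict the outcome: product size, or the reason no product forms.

Primer B (GCAGCTCGAAGACG) does not match the top strand, and its reverse complement CGTCTTCGAGCTGC does not match either.
With no annealing site for primer B, no amplification occurs.

No product — primer B has no binding site in the template.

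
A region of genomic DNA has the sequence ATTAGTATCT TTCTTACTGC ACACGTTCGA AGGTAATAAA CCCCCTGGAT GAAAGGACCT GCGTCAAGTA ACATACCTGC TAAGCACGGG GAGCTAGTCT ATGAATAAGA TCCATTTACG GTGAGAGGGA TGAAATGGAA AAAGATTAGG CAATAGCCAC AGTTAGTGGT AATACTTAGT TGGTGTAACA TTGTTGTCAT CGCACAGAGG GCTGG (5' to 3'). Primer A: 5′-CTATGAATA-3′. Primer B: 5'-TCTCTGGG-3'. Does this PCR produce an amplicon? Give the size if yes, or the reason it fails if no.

Primer B (TCTCTGGG) does not match the top strand, and its reverse complement CCCAGAGA does not match either.
With no annealing site for primer B, no amplification occurs.

No product — primer B has no binding site in the template.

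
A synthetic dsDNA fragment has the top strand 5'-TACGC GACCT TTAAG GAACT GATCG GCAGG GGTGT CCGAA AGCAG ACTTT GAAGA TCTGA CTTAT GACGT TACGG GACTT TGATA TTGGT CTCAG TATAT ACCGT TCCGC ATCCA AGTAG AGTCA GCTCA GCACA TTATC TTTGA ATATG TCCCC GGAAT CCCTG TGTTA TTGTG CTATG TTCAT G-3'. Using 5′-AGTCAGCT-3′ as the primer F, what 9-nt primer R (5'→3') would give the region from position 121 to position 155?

The product's 3' end on the top strand is position 155.
The reverse primer anneals to the top strand over positions 147–155, i.e. to TATGTCCCC.
Its sequence written 5'→3' is the reverse complement: GGGGACATA.

5'-GGGGACATA-3'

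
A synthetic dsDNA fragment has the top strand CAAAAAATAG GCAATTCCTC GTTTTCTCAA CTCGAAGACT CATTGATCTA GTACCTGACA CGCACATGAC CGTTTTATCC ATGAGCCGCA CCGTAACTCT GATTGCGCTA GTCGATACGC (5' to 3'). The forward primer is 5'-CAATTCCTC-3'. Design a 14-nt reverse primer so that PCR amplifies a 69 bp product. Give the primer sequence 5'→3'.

The forward primer binds at positions 12–20, so a 69 bp product ends at position 12 + 69 − 1 = 80.
The reverse primer anneals to the top strand over positions 67–80, i.e. to TGACCGTTTTATCC.
Its sequence written 5'→3' is the reverse complement: GGATAAAACGGTCA.

5'-GGATAAAACGGTCA-3'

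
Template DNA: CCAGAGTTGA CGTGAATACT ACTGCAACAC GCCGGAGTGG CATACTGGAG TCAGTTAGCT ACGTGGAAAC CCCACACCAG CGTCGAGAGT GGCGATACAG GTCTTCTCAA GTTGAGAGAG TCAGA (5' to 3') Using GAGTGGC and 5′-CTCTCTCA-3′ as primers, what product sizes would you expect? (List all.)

The forward primer GAGTGGC matches the top strand at positions 35–41, 87–93.
The reverse primer's reverse complement is TGAGAGAG, matching at positions 113–120.
Each forward site pairs with the reverse site to give a product ending at position 120: sizes 86, 34 bp.

86 bp, 34 bp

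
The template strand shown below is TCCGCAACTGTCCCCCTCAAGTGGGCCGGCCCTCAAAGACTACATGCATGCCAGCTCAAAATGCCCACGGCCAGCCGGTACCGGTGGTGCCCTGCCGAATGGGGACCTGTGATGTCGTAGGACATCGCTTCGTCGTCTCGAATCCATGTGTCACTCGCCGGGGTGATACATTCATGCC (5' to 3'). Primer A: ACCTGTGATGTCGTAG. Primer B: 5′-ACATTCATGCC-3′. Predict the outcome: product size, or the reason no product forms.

No product — both primers anneal to the same strand and extend in the same direction.

Primer A (ACCTGTGATGTCGTAG) matches the top strand at positions 105–120 (3' end points downstream).
Primer B (ACATTCATGCC) also matches the top strand directly, at positions 168–178 — its reverse complement GGCATGAATGT is not present.
Both primers anneal to the bottom strand with 3' ends pointing the same way, so neither can prime synthesis back toward the other.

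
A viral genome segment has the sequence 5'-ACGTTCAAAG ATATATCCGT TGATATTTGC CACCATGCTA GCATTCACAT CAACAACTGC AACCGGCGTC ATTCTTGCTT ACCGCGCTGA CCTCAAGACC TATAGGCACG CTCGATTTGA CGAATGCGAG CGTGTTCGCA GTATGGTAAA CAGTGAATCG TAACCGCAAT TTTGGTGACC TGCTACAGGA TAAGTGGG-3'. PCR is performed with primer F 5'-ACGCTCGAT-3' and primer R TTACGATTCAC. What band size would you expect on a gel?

56 bp

Scanning the template, ACGCTCGAT occurs at positions 108–116; this primer anneals to the bottom strand there with its 3' end pointing downstream.
Reverse complement of the reverse primer: GTGAATCGTAA. This occurs on the top strand at positions 153–163.
Amplicon spans positions 108–163: 56 bp.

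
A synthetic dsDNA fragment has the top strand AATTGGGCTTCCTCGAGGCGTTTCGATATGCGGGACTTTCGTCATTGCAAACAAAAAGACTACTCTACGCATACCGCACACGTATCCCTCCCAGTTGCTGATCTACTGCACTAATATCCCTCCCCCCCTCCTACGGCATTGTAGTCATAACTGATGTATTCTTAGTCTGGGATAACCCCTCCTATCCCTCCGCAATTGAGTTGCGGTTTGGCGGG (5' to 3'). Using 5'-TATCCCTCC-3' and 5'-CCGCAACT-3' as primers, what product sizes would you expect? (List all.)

The forward primer TATCCCTCC matches the top strand at positions 83–91, 115–123, 183–191.
The reverse primer's reverse complement is AGTTGCGG, matching at positions 199–206.
Each forward site pairs with the reverse site to give a product ending at position 206: sizes 124, 92, 24 bp.

124 bp, 92 bp, 24 bp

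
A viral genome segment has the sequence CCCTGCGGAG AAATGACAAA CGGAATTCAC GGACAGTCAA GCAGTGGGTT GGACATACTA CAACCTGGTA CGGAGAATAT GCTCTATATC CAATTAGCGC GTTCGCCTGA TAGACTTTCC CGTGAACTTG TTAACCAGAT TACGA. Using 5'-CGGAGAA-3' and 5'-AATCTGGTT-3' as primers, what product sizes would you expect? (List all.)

136 bp, 71 bp

The forward primer CGGAGAA matches the top strand at positions 6–12, 71–77.
The reverse primer's reverse complement is AACCAGATT, matching at positions 133–141.
Each forward site pairs with the reverse site to give a product ending at position 141: sizes 136, 71 bp.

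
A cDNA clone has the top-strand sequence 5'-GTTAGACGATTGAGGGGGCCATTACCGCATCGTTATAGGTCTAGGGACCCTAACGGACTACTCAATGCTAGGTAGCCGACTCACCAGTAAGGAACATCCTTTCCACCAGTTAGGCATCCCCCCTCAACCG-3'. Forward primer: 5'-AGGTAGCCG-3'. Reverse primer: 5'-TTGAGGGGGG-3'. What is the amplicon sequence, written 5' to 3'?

Forward primer AGGTAGCCG is found on the top strand at positions 70–78.
Taking the reverse complement of TTGAGGGGGG gives CCCCCCTCAA, found at positions 118–127 on the template; the primer anneals here to the top strand with its 3' end pointing upstream.
The product is the template from position 70 through 127 (58 bp).

5'-AGGTAGCCGACTCACCAGTAAGGAACATCCTTTCCACCAGTTAGGCATCCCCCCTCAA-3'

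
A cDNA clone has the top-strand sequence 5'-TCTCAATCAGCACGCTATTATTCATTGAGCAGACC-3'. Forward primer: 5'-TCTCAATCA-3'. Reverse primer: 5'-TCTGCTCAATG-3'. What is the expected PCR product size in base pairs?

Forward primer TCTCAATCA is found on the top strand at positions 1–9.
Reverse complement of the reverse primer: CATTGAGCAGA. This occurs on the top strand at positions 23–33.
Amplicon spans positions 1–33: 33 bp.

33 bp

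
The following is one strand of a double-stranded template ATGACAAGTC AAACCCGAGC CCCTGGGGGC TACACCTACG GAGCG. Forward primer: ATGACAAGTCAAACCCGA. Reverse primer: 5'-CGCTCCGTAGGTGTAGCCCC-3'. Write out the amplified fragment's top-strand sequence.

5'-ATGACAAGTCAAACCCGAGCCCCTGGGGGCTACACCTACGGAGCG-3'

The forward primer matches the template at positions 1–18.
The reverse primer's reverse complement is GGGGCTACACCTACGGAGCG, which matches the template at positions 26–45.
The product is the template from position 1 through 45 (45 bp).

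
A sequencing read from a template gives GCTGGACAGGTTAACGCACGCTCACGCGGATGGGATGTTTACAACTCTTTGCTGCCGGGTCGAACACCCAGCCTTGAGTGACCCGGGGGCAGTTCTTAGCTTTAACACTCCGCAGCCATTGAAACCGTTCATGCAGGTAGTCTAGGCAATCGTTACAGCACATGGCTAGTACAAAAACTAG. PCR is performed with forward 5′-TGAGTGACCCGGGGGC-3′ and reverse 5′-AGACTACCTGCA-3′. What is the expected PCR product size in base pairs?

Scanning the template, TGAGTGACCCGGGGGC occurs at positions 75–90; this primer anneals to the bottom strand there with its 3' end pointing downstream.
Reverse complement of the reverse primer: TGCAGGTAGTCT. This occurs on the top strand at positions 132–143.
The product runs from position 75 to position 143, so its length is 143 − 75 + 1 = 69 bp.

69 bp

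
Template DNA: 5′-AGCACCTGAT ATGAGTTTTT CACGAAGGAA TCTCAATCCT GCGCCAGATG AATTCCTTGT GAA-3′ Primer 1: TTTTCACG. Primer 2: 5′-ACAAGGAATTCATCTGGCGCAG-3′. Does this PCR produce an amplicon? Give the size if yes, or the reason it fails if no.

Primer 1 (TTTTCACG) matches the top strand at positions 17–24; it acts as a forward primer.
Primer 2's reverse complement is CTGCGCCAGATGAATTCCTTGT, matching the top strand at positions 39–60; it acts as a reverse primer.
The 3' ends face each other across positions 17–60, giving a 44 bp product.

Yes — a 44 bp product.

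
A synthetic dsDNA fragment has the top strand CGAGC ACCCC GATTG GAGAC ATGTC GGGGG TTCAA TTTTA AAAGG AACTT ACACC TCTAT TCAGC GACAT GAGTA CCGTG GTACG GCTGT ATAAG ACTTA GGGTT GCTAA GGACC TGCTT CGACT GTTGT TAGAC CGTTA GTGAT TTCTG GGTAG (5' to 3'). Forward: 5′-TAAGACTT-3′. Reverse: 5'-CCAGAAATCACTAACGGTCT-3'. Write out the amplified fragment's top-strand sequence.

5'-TAAGACTTAGGGTTGCTAAGGACCTGCTTCGACTGTTGTTAGACCGTTAGTGATTTCTGG-3'

Scanning the template, TAAGACTT occurs at positions 92–99; this primer anneals to the bottom strand there with its 3' end pointing downstream.
Taking the reverse complement of CCAGAAATCACTAACGGTCT gives AGACCGTTAGTGATTTCTGG, found at positions 132–151 on the template; the primer anneals here to the top strand with its 3' end pointing upstream.
The product is the template from position 92 through 151 (60 bp).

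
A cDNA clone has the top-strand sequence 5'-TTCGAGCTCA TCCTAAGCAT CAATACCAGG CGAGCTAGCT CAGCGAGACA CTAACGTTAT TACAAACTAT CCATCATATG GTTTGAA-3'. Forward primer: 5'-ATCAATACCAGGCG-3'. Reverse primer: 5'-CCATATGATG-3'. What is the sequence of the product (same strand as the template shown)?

5'-ATCAATACCAGGCGAGCTAGCTCAGCGAGACACTAACGTTATTACAAACTATCCATCATATGG-3'

Forward primer ATCAATACCAGGCG is found on the top strand at positions 19–32.
Reverse complement of the reverse primer: CATCATATGG. This occurs on the top strand at positions 72–81.
The product is the template from position 19 through 81 (63 bp).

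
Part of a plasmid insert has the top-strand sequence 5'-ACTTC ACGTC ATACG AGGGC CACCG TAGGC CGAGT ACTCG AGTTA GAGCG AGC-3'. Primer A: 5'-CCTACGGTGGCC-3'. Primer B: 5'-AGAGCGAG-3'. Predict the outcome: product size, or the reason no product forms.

No product — the primers' 3' ends point away from each other.

Primer A (CCTACGGTGGCC) has reverse complement GGCCACCGTAGG, which matches the top strand at positions 18–29; primer A anneals to the top strand there with its 3' end pointing upstream toward position 18.
Primer B (AGAGCGAG) matches the top strand directly at positions 45–52; it anneals to the bottom strand with its 3' end pointing downstream toward position 52.
The 3' ends diverge (primer A extends toward position 1, primer B toward position 53), so the primers never converge on a shared product.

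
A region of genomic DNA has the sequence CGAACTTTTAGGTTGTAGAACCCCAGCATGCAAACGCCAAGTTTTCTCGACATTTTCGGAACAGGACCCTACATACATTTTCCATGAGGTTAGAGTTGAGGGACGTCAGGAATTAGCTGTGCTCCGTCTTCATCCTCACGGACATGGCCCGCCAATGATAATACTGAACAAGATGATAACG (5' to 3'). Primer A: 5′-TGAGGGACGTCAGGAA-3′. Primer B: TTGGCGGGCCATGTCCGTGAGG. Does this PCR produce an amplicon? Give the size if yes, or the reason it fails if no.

Primer A (TGAGGGACGTCAGGAA) matches the top strand at positions 97–112; it acts as a forward primer.
Primer B's reverse complement is CCTCACGGACATGGCCCGCCAA, matching the top strand at positions 134–155; it acts as a reverse primer.
The 3' ends face each other across positions 97–155, giving a 59 bp product.

Yes — a 59 bp product.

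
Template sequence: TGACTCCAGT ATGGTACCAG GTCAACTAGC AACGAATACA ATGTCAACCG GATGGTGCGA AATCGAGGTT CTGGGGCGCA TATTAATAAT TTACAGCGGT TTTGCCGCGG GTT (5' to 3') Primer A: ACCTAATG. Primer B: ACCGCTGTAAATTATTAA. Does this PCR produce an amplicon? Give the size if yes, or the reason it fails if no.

Primer A (ACCTAATG) does not match the top strand, and its reverse complement CATTAGGT does not match either.
With no annealing site for primer A, no amplification occurs.

No product — primer A has no binding site in the template.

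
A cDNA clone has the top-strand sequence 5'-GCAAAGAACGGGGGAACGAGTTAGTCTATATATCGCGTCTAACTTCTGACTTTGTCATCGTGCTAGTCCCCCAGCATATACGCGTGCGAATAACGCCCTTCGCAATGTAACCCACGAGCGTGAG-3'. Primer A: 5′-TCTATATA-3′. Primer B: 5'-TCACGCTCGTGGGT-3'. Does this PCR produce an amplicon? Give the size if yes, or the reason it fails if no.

Yes — a 99 bp product.

Primer A (TCTATATA) matches the top strand at positions 25–32; it acts as a forward primer.
Primer B's reverse complement is ACCCACGAGCGTGA, matching the top strand at positions 110–123; it acts as a reverse primer.
The 3' ends face each other across positions 25–123, giving a 99 bp product.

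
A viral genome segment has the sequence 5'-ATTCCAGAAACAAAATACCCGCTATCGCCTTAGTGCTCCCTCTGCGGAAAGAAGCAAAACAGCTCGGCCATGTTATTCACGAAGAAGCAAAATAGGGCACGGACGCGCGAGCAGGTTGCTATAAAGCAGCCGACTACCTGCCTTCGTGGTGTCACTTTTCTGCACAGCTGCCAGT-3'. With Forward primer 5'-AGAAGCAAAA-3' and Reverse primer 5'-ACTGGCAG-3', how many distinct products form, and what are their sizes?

Two products: 126 bp, 93 bp

The forward primer AGAAGCAAAA matches the top strand at positions 50–59, 83–92.
The reverse primer's reverse complement is CTGCCAGT, matching at positions 168–175.
Each forward site pairs with the reverse site to give a product ending at position 175: sizes 126, 93 bp.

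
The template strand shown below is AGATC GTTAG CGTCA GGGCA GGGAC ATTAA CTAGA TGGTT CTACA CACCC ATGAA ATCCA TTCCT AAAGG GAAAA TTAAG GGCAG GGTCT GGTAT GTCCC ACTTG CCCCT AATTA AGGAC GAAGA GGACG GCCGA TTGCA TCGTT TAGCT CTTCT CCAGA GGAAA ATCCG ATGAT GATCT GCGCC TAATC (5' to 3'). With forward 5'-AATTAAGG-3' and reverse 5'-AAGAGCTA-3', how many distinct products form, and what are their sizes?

The forward primer AATTAAGG matches the top strand at positions 74–81, 111–118.
The reverse primer's reverse complement is TAGCTCTT, matching at positions 146–153.
Each forward site pairs with the reverse site to give a product ending at position 153: sizes 80, 43 bp.

Two products: 80 bp, 43 bp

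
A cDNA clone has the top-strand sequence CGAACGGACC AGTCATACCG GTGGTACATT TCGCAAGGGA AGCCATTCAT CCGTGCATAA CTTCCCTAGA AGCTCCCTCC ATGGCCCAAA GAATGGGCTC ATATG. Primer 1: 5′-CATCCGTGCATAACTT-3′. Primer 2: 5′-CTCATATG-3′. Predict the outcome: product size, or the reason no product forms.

Primer 1 (CATCCGTGCATAACTT) matches the top strand at positions 48–63 (3' end points downstream).
Primer 2 (CTCATATG) also matches the top strand directly, at positions 98–105 — its reverse complement CATATGAG is not present.
Both primers anneal to the bottom strand with 3' ends pointing the same way, so neither can prime synthesis back toward the other.

No product — both primers anneal to the same strand and extend in the same direction.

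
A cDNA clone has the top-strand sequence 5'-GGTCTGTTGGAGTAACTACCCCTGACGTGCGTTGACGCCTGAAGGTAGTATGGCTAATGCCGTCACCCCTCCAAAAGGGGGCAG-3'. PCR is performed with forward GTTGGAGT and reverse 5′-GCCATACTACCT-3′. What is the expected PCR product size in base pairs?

The forward primer matches the template at positions 6–13.
The reverse primer's reverse complement is AGGTAGTATGGC, which matches the template at positions 43–54.
The product runs from position 6 to position 54, so its length is 54 − 6 + 1 = 49 bp.

49 bp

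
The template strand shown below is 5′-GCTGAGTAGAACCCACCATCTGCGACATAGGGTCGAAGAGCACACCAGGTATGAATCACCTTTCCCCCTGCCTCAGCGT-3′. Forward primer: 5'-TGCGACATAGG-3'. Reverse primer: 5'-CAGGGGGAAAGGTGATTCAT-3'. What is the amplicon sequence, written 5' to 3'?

5'-TGCGACATAGGGTCGAAGAGCACACCAGGTATGAATCACCTTTCCCCCTG-3'

Scanning the template, TGCGACATAGG occurs at positions 21–31; this primer anneals to the bottom strand there with its 3' end pointing downstream.
Taking the reverse complement of CAGGGGGAAAGGTGATTCAT gives ATGAATCACCTTTCCCCCTG, found at positions 51–70 on the template; the primer anneals here to the top strand with its 3' end pointing upstream.
The product is the template from position 21 through 70 (50 bp).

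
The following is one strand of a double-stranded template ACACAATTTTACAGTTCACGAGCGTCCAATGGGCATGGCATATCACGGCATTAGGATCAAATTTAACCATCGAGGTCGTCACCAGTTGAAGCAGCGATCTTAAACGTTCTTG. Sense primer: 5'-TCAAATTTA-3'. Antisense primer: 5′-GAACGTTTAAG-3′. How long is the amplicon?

Scanning the template, TCAAATTTA occurs at positions 57–65; this primer anneals to the bottom strand there with its 3' end pointing downstream.
Reverse complement of the reverse primer: CTTAAACGTTC. This occurs on the top strand at positions 99–109.
Amplicon spans positions 57–109: 53 bp.

53 bp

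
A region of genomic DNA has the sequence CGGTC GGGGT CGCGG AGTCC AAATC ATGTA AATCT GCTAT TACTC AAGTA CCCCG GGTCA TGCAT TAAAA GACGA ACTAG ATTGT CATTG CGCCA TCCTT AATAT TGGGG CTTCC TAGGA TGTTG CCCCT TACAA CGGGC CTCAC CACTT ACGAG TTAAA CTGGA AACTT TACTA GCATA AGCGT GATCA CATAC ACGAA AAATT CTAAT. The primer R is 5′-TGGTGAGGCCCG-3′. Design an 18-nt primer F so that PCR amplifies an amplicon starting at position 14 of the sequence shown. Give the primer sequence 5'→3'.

The reverse primer's reverse complement CGGGCCTCACCA matches the template at positions 136–147; the product starts at position 14.
The forward primer is identical to the top strand over positions 14–31: GGAGTCCAAATCATGTAA.

5'-GGAGTCCAAATCATGTAA-3'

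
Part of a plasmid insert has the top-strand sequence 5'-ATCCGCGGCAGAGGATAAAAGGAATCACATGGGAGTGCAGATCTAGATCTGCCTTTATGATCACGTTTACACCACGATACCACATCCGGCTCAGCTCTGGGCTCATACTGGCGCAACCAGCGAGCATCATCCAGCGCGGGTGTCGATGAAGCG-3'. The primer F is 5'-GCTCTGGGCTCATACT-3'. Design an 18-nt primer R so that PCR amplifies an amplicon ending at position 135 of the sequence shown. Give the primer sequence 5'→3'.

5'-GCTGGATGATGCTCGCTG-3'

The forward primer binds at positions 94–109; the product's 3' end on the top strand is position 135.
The reverse primer anneals to the top strand over positions 118–135, i.e. to CAGCGAGCATCATCCAGC.
Its sequence written 5'→3' is the reverse complement: GCTGGATGATGCTCGCTG.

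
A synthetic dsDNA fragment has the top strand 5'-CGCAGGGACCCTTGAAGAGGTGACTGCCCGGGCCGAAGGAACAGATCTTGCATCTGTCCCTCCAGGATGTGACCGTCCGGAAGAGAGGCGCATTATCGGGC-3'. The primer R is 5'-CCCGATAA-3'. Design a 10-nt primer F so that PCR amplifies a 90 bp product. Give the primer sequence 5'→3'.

The reverse primer's reverse complement TTATCGGG matches the template at positions 93–100, so the product ends at position 100.
A 90 bp product then starts at position 100 − 90 + 1 = 11.
The forward primer is identical to the top strand there: CTTGAAGAGG.

5'-CTTGAAGAGG-3'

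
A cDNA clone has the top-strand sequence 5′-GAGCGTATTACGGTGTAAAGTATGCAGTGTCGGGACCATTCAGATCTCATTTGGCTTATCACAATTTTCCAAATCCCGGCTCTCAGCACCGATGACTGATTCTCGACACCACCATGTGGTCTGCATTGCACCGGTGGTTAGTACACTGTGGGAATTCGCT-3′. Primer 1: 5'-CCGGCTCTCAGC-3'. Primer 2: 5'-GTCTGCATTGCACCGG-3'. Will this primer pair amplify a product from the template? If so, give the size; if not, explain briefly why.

Primer 1 (CCGGCTCTCAGC) matches the top strand at positions 76–87 (3' end points downstream).
Primer 2 (GTCTGCATTGCACCGG) also matches the top strand directly, at positions 119–134 — its reverse complement CCGGTGCAATGCAGAC is not present.
Both primers anneal to the bottom strand with 3' ends pointing the same way, so neither can prime synthesis back toward the other.

No product — both primers anneal to the same strand and extend in the same direction.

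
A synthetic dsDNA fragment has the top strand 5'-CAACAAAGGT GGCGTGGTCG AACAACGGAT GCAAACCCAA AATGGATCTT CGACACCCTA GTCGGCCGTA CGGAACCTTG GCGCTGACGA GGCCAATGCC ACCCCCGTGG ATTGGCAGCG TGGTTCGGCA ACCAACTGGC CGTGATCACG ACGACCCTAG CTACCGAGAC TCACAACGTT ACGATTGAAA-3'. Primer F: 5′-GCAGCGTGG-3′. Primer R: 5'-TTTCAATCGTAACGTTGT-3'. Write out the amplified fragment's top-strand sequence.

5'-GCAGCGTGGTTCGGCAACCAACTGGCCGTGATCACGACGACCCTAGCTACCGAGACTCACAACGTTACGATTGAAA-3'

The forward primer matches the template at positions 115–123.
The reverse primer's reverse complement is ACAACGTTACGATTGAAA, which matches the template at positions 173–190.
The product is the template from position 115 through 190 (76 bp).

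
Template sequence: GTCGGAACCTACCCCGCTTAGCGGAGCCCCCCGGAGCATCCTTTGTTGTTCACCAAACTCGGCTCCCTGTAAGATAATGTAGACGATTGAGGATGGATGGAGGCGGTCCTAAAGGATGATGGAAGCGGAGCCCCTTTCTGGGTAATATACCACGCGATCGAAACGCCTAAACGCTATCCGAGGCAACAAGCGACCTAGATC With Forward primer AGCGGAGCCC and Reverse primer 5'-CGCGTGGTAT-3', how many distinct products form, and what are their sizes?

The forward primer AGCGGAGCCC matches the top strand at positions 20–29, 124–133.
The reverse primer's reverse complement is ATACCACGCG, matching at positions 147–156.
Each forward site pairs with the reverse site to give a product ending at position 156: sizes 137, 33 bp.

Two products: 137 bp, 33 bp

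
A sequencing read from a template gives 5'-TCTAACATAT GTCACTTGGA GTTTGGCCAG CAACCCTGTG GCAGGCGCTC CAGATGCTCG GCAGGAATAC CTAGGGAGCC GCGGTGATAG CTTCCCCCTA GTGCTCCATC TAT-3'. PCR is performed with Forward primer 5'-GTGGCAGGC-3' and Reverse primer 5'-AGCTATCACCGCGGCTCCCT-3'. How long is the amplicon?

Scanning the template, GTGGCAGGC occurs at positions 38–46; this primer anneals to the bottom strand there with its 3' end pointing downstream.
Reverse complement of the reverse primer: AGGGAGCCGCGGTGATAGCT. This occurs on the top strand at positions 73–92.
Amplicon spans positions 38–92: 55 bp.

55 bp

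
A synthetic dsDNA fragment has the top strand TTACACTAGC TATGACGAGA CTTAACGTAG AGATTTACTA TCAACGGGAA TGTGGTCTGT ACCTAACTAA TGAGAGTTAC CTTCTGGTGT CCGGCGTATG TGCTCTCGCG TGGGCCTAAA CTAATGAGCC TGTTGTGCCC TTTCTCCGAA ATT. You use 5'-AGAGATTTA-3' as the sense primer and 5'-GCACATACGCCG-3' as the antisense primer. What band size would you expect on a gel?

75 bp

Forward primer AGAGATTTA is found on the top strand at positions 29–37.
Taking the reverse complement of GCACATACGCCG gives CGGCGTATGTGC, found at positions 92–103 on the template; the primer anneals here to the top strand with its 3' end pointing upstream.
Product length = (reverse-primer end) − (forward-primer start) + 1 = 103 − 29 + 1 = 75 bp.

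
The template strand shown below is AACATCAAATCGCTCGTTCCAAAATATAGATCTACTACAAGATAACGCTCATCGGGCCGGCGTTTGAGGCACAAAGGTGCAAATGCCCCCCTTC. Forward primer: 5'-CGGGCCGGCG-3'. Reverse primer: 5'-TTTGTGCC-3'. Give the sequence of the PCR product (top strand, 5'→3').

5'-CGGGCCGGCGTTTGAGGCACAAA-3'

Scanning the template, CGGGCCGGCG occurs at positions 53–62; this primer anneals to the bottom strand there with its 3' end pointing downstream.
The reverse primer's reverse complement is GGCACAAA, which matches the template at positions 68–75.
The product is the template from position 53 through 75 (23 bp).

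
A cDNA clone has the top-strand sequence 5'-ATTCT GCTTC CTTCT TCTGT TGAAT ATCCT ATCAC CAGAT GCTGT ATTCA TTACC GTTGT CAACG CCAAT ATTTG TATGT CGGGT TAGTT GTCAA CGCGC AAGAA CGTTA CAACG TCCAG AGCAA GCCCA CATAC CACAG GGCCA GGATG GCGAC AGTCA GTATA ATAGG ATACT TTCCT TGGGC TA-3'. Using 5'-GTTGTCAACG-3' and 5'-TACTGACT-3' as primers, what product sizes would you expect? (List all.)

The forward primer GTTGTCAACG matches the top strand at positions 56–65, 88–97.
The reverse primer's reverse complement is AGTCAGTA, matching at positions 156–163.
Each forward site pairs with the reverse site to give a product ending at position 163: sizes 108, 76 bp.

108 bp, 76 bp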